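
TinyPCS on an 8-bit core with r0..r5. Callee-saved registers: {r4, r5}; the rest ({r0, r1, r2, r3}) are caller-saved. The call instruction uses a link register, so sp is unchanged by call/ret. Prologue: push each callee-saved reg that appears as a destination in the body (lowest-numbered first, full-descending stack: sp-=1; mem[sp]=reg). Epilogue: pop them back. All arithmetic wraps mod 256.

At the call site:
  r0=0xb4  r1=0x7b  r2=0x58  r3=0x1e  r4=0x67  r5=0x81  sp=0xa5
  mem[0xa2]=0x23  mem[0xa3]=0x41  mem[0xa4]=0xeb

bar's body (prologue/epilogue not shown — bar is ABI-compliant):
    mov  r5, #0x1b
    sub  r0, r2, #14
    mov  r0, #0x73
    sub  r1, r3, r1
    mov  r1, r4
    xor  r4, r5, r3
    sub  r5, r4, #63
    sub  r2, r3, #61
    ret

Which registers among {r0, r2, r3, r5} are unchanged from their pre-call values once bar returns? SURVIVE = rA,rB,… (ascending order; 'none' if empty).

SURVIVE = r3,r5

prologue: push r4 → mem[0xa4]=0x67, sp=0xa4
prologue: push r5 → mem[0xa3]=0x81, sp=0xa3
body[0] mov  r5, #0x1b → r5=0x1b
body[1] sub  r0, r2, #14 → r0=0x4a
body[2] mov  r0, #0x73 → r0=0x73
body[3] sub  r1, r3, r1 → r1=0xa3
body[4] mov  r1, r4 → r1=0x67
body[5] xor  r4, r5, r3 → r4=0x05
body[6] sub  r5, r4, #63 → r5=0xc6
body[7] sub  r2, r3, #61 → r2=0xe1
epilogue: pop r5=0x81, sp=0xa4
epilogue: pop r4=0x67, sp=0xa5
r0: caller-saved, written=True
r2: caller-saved, written=True
r3: caller-saved, written=False
r5: callee-saved, written=True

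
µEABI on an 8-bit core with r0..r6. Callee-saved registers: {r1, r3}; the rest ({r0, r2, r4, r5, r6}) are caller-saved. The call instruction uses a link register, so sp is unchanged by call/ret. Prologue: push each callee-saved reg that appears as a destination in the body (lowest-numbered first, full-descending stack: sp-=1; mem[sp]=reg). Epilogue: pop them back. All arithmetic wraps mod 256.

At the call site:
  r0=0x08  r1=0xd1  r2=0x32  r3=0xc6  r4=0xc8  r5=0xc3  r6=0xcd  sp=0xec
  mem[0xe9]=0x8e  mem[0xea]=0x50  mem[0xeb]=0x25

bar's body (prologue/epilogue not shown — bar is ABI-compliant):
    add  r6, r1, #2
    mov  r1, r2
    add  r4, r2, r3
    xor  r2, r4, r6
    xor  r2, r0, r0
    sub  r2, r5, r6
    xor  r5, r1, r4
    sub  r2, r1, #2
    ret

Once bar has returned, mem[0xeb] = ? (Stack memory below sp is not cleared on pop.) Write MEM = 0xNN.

prologue: push r1 → mem[0xeb]=0xd1, sp=0xeb
body[0] add  r6, r1, #2 → r6=0xd3
body[1] mov  r1, r2 → r1=0x32
body[2] add  r4, r2, r3 → r4=0xf8
body[3] xor  r2, r4, r6 → r2=0x2b
body[4] xor  r2, r0, r0 → r2=0x00
body[5] sub  r2, r5, r6 → r2=0xf0
body[6] xor  r5, r1, r4 → r5=0xca
body[7] sub  r2, r1, #2 → r2=0x30
epilogue: pop r1=0xd1, sp=0xec
prologue pushed ['r1'] at ['0xeb']

MEM = 0xd1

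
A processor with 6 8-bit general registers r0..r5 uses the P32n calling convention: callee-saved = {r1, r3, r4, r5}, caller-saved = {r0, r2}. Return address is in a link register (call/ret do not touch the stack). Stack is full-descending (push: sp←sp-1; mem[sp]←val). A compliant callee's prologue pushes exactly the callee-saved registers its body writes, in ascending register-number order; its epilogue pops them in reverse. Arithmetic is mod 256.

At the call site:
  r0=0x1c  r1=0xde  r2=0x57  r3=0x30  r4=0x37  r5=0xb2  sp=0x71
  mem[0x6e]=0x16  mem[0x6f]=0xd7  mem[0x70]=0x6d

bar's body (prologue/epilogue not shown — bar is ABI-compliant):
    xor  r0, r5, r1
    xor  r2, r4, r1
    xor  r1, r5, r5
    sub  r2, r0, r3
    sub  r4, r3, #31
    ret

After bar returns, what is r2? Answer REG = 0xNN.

REG = 0x3c

prologue: push r1 → mem[0x70]=0xde, sp=0x70
prologue: push r4 → mem[0x6f]=0x37, sp=0x6f
body[0] xor  r0, r5, r1 → r0=0x6c
body[1] xor  r2, r4, r1 → r2=0xe9
body[2] xor  r1, r5, r5 → r1=0x00
body[3] sub  r2, r0, r3 → r2=0x3c
body[4] sub  r4, r3, #31 → r4=0x11
epilogue: pop r4=0x37, sp=0x70
epilogue: pop r1=0xde, sp=0x71
r2 is caller-saved → body value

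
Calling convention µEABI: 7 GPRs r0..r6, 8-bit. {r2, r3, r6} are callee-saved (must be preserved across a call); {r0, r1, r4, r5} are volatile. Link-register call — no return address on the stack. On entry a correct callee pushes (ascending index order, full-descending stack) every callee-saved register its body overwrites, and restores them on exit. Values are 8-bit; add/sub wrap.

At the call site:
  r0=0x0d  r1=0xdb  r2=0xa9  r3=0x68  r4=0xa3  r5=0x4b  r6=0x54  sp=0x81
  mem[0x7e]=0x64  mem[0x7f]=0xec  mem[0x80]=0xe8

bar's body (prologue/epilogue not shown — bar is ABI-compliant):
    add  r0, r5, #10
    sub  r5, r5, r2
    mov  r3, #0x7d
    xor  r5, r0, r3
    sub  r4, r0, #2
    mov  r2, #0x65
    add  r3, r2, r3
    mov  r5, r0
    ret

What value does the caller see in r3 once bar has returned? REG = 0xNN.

prologue: push r2 -> mem[0x80]=0xa9, sp=0x80
prologue: push r3 -> mem[0x7f]=0x68, sp=0x7f
body[0] add  r0, r5, #10 -> r0=0x55
body[1] sub  r5, r5, r2 -> r5=0xa2
body[2] mov  r3, #0x7d -> r3=0x7d
body[3] xor  r5, r0, r3 -> r5=0x28
body[4] sub  r4, r0, #2 -> r4=0x53
body[5] mov  r2, #0x65 -> r2=0x65
body[6] add  r3, r2, r3 -> r3=0xe2
body[7] mov  r5, r0 -> r5=0x55
epilogue: pop r3=0x68, sp=0x80
epilogue: pop r2=0xa9, sp=0x81
r3 is callee-saved -> restored

REG = 0x68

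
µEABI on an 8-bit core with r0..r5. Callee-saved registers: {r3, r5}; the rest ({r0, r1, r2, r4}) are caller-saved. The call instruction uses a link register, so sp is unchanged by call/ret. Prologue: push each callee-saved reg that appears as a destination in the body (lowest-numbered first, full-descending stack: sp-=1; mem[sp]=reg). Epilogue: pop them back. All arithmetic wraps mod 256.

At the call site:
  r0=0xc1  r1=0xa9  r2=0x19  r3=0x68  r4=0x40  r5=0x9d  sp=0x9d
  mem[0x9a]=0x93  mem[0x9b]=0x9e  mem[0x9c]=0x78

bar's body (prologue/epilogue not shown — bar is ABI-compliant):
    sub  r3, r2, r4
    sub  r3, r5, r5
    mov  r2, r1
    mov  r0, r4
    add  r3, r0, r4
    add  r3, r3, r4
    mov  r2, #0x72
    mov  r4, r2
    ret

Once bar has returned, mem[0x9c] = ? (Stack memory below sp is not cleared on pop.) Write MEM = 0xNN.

prologue: push r3 -> mem[0x9c]=0x68, sp=0x9c
body[0] sub  r3, r2, r4 -> r3=0xd9
body[1] sub  r3, r5, r5 -> r3=0x00
body[2] mov  r2, r1 -> r2=0xa9
body[3] mov  r0, r4 -> r0=0x40
body[4] add  r3, r0, r4 -> r3=0x80
body[5] add  r3, r3, r4 -> r3=0xc0
body[6] mov  r2, #0x72 -> r2=0x72
body[7] mov  r4, r2 -> r4=0x72
epilogue: pop r3=0x68, sp=0x9d
prologue pushed ['r3'] at ['0x9c']

MEM = 0x68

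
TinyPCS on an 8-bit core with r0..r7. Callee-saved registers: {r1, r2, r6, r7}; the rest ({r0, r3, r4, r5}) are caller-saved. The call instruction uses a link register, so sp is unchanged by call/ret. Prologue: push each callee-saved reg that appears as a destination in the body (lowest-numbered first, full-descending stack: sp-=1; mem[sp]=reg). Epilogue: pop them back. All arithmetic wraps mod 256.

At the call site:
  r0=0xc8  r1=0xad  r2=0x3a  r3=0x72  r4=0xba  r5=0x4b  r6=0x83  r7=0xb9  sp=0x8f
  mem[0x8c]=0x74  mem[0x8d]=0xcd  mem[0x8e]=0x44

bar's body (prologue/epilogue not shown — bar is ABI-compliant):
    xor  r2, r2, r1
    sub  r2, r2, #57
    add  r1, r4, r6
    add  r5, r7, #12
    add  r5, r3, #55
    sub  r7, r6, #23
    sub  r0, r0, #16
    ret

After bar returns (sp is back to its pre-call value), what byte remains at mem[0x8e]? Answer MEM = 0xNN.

prologue: push r1 -> mem[0x8e]=0xad, sp=0x8e
prologue: push r2 -> mem[0x8d]=0x3a, sp=0x8d
prologue: push r7 -> mem[0x8c]=0xb9, sp=0x8c
body[0] xor  r2, r2, r1 -> r2=0x97
body[1] sub  r2, r2, #57 -> r2=0x5e
body[2] add  r1, r4, r6 -> r1=0x3d
body[3] add  r5, r7, #12 -> r5=0xc5
body[4] add  r5, r3, #55 -> r5=0xa9
body[5] sub  r7, r6, #23 -> r7=0x6c
body[6] sub  r0, r0, #16 -> r0=0xb8
epilogue: pop r7=0xb9, sp=0x8d
epilogue: pop r2=0x3a, sp=0x8e
epilogue: pop r1=0xad, sp=0x8f
prologue pushed ['r1', 'r2', 'r7'] at ['0x8e', '0x8d', '0x8c']

MEM = 0xad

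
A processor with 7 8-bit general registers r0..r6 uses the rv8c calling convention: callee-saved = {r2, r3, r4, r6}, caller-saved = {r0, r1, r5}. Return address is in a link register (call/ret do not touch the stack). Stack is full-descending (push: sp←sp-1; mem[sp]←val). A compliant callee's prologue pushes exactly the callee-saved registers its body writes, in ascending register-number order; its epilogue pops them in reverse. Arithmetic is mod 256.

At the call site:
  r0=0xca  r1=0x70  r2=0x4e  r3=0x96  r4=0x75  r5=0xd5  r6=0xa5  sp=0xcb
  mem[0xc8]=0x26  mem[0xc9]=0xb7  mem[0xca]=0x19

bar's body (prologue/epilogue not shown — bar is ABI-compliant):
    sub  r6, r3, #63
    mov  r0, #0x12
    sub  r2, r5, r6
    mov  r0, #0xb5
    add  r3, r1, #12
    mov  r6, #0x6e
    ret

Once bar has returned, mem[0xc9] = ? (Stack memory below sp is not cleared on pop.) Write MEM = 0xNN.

MEM = 0x96

prologue: push r2 -> mem[0xca]=0x4e, sp=0xca
prologue: push r3 -> mem[0xc9]=0x96, sp=0xc9
prologue: push r6 -> mem[0xc8]=0xa5, sp=0xc8
body[0] sub  r6, r3, #63 -> r6=0x57
body[1] mov  r0, #0x12 -> r0=0x12
body[2] sub  r2, r5, r6 -> r2=0x7e
body[3] mov  r0, #0xb5 -> r0=0xb5
body[4] add  r3, r1, #12 -> r3=0x7c
body[5] mov  r6, #0x6e -> r6=0x6e
epilogue: pop r6=0xa5, sp=0xc9
epilogue: pop r3=0x96, sp=0xca
epilogue: pop r2=0x4e, sp=0xcb
prologue pushed ['r2', 'r3', 'r6'] at ['0xca', '0xc9', '0xc8']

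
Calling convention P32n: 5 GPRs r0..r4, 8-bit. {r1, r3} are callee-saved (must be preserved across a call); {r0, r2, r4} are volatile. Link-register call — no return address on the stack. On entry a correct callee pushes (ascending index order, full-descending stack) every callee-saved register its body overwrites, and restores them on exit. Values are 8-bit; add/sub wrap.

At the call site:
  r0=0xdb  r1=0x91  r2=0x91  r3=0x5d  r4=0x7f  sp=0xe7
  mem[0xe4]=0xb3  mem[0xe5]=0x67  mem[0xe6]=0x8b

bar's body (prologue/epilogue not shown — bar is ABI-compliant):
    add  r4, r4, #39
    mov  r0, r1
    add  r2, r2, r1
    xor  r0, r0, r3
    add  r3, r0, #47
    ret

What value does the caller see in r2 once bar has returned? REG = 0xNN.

REG = 0x22

prologue: push r3 -> mem[0xe6]=0x5d, sp=0xe6
body[0] add  r4, r4, #39 -> r4=0xa6
body[1] mov  r0, r1 -> r0=0x91
body[2] add  r2, r2, r1 -> r2=0x22
body[3] xor  r0, r0, r3 -> r0=0xcc
body[4] add  r3, r0, #47 -> r3=0xfb
epilogue: pop r3=0x5d, sp=0xe7
r2 is caller-saved -> body value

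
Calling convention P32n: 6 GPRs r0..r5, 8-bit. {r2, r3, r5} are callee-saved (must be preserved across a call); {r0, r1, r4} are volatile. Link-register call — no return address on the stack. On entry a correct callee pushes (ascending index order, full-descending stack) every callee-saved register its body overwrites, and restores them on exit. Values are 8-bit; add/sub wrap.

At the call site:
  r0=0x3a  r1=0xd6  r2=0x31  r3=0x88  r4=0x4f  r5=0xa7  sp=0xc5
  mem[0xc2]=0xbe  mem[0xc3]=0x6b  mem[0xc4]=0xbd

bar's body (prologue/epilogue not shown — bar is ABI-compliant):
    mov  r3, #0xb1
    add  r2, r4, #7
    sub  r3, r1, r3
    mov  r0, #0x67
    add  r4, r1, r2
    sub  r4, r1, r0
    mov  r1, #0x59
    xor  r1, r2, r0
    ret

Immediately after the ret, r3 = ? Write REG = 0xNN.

REG = 0x88

prologue: push r2 -> mem[0xc4]=0x31, sp=0xc4
prologue: push r3 -> mem[0xc3]=0x88, sp=0xc3
body[0] mov  r3, #0xb1 -> r3=0xb1
body[1] add  r2, r4, #7 -> r2=0x56
body[2] sub  r3, r1, r3 -> r3=0x25
body[3] mov  r0, #0x67 -> r0=0x67
body[4] add  r4, r1, r2 -> r4=0x2c
body[5] sub  r4, r1, r0 -> r4=0x6f
body[6] mov  r1, #0x59 -> r1=0x59
body[7] xor  r1, r2, r0 -> r1=0x31
epilogue: pop r3=0x88, sp=0xc4
epilogue: pop r2=0x31, sp=0xc5
r3 is callee-saved -> restored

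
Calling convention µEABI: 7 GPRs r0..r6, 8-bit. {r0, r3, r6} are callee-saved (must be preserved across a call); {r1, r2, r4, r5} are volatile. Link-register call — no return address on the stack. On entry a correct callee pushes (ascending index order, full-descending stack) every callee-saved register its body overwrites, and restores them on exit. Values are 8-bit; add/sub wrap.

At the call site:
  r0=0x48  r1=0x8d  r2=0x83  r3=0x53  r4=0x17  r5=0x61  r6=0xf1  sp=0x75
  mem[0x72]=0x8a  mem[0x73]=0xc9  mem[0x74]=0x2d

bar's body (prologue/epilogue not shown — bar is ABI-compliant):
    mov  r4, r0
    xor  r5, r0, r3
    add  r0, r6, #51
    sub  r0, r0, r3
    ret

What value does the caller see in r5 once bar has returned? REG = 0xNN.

prologue: push r0 → mem[0x74]=0x48, sp=0x74
body[0] mov  r4, r0 → r4=0x48
body[1] xor  r5, r0, r3 → r5=0x1b
body[2] add  r0, r6, #51 → r0=0x24
body[3] sub  r0, r0, r3 → r0=0xd1
epilogue: pop r0=0x48, sp=0x75
r5 is caller-saved → body value

REG = 0x1b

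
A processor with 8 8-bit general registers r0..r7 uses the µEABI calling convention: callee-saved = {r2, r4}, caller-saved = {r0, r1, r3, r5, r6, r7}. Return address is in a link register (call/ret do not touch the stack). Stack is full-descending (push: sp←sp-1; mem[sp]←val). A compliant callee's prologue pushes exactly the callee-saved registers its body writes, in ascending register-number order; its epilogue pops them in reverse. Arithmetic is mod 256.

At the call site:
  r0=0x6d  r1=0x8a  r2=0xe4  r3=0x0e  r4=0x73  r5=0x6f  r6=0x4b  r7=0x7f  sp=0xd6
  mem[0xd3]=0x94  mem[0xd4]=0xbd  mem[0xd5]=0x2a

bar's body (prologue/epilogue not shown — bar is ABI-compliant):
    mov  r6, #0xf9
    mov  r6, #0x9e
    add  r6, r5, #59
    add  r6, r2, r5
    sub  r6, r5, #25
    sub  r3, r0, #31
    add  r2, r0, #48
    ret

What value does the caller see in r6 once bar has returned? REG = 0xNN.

prologue: push r2 -> mem[0xd5]=0xe4, sp=0xd5
body[0] mov  r6, #0xf9 -> r6=0xf9
body[1] mov  r6, #0x9e -> r6=0x9e
body[2] add  r6, r5, #59 -> r6=0xaa
body[3] add  r6, r2, r5 -> r6=0x53
body[4] sub  r6, r5, #25 -> r6=0x56
body[5] sub  r3, r0, #31 -> r3=0x4e
body[6] add  r2, r0, #48 -> r2=0x9d
epilogue: pop r2=0xe4, sp=0xd6
r6 is caller-saved -> body value

REG = 0x56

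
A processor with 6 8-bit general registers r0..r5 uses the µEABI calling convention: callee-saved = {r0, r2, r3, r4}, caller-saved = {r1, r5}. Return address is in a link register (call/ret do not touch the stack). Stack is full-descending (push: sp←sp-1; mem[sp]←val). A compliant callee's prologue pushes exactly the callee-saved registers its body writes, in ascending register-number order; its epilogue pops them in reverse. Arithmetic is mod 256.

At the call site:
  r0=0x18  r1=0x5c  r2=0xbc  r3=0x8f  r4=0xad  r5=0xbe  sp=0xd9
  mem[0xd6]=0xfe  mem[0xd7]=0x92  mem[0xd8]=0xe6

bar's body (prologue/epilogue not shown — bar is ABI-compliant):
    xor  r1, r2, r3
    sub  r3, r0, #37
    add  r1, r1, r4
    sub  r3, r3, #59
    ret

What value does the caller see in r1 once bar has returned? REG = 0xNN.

prologue: push r3 -> mem[0xd8]=0x8f, sp=0xd8
body[0] xor  r1, r2, r3 -> r1=0x33
body[1] sub  r3, r0, #37 -> r3=0xf3
body[2] add  r1, r1, r4 -> r1=0xe0
body[3] sub  r3, r3, #59 -> r3=0xb8
epilogue: pop r3=0x8f, sp=0xd9
r1 is caller-saved -> body value

REG = 0xe0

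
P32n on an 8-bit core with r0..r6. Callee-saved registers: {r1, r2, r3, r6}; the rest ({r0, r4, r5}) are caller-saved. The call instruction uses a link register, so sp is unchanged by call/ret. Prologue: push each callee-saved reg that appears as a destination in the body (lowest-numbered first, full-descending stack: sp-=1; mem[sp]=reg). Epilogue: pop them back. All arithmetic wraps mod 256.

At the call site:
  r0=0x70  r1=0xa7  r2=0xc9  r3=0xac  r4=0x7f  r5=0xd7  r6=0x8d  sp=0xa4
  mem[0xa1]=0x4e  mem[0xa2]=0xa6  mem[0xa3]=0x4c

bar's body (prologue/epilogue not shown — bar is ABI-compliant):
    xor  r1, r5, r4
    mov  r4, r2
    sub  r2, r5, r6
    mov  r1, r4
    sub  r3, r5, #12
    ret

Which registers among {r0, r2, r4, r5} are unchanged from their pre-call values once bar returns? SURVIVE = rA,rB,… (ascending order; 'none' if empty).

prologue: push r1 → mem[0xa3]=0xa7, sp=0xa3
prologue: push r2 → mem[0xa2]=0xc9, sp=0xa2
prologue: push r3 → mem[0xa1]=0xac, sp=0xa1
body[0] xor  r1, r5, r4 → r1=0xa8
body[1] mov  r4, r2 → r4=0xc9
body[2] sub  r2, r5, r6 → r2=0x4a
body[3] mov  r1, r4 → r1=0xc9
body[4] sub  r3, r5, #12 → r3=0xcb
epilogue: pop r3=0xac, sp=0xa2
epilogue: pop r2=0xc9, sp=0xa3
epilogue: pop r1=0xa7, sp=0xa4
r0: caller-saved, written=False
r2: callee-saved, written=True
r4: caller-saved, written=True
r5: caller-saved, written=False

SURVIVE = r0,r2,r5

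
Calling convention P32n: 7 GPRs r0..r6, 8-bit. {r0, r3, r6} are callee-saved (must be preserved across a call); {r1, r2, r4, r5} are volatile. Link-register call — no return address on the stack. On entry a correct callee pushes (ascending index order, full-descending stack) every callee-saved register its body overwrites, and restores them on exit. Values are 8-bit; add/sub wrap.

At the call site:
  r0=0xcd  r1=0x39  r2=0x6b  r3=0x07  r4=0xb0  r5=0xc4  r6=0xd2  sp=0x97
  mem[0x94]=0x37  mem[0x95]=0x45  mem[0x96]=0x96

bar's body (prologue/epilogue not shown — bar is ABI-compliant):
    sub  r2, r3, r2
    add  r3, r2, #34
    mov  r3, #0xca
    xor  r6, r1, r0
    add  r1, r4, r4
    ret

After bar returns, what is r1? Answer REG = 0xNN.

REG = 0x60

prologue: push r3 → mem[0x96]=0x07, sp=0x96
prologue: push r6 → mem[0x95]=0xd2, sp=0x95
body[0] sub  r2, r3, r2 → r2=0x9c
body[1] add  r3, r2, #34 → r3=0xbe
body[2] mov  r3, #0xca → r3=0xca
body[3] xor  r6, r1, r0 → r6=0xf4
body[4] add  r1, r4, r4 → r1=0x60
epilogue: pop r6=0xd2, sp=0x96
epilogue: pop r3=0x07, sp=0x97
r1 is caller-saved → body value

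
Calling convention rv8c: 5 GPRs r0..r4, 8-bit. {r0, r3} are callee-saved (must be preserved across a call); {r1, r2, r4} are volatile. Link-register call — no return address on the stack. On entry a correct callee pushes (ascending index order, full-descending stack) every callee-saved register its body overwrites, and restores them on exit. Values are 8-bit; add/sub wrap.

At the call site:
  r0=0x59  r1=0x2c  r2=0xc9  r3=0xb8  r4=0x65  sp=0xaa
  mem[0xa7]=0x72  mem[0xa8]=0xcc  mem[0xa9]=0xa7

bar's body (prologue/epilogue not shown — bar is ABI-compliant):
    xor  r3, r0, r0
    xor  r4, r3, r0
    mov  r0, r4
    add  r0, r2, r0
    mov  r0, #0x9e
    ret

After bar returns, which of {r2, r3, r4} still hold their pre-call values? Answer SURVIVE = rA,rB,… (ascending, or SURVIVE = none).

prologue: push r0 -> mem[0xa9]=0x59, sp=0xa9
prologue: push r3 -> mem[0xa8]=0xb8, sp=0xa8
body[0] xor  r3, r0, r0 -> r3=0x00
body[1] xor  r4, r3, r0 -> r4=0x59
body[2] mov  r0, r4 -> r0=0x59
body[3] add  r0, r2, r0 -> r0=0x22
body[4] mov  r0, #0x9e -> r0=0x9e
epilogue: pop r3=0xb8, sp=0xa9
epilogue: pop r0=0x59, sp=0xaa
r2: caller-saved, written=False
r3: callee-saved, written=True
r4: caller-saved, written=True

SURVIVE = r2,r3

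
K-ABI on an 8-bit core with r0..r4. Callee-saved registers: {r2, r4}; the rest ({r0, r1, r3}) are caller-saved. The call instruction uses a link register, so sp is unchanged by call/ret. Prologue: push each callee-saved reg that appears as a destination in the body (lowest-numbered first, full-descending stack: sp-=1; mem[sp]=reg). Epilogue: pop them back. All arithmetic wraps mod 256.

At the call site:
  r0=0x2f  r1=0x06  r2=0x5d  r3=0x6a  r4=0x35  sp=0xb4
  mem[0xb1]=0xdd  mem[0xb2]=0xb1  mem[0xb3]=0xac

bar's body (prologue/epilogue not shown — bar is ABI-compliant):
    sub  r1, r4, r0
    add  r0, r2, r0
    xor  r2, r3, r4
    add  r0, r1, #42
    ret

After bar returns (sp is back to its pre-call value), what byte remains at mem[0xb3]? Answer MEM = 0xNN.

prologue: push r2 → mem[0xb3]=0x5d, sp=0xb3
body[0] sub  r1, r4, r0 → r1=0x06
body[1] add  r0, r2, r0 → r0=0x8c
body[2] xor  r2, r3, r4 → r2=0x5f
body[3] add  r0, r1, #42 → r0=0x30
epilogue: pop r2=0x5d, sp=0xb4
prologue pushed ['r2'] at ['0xb3']

MEM = 0x5d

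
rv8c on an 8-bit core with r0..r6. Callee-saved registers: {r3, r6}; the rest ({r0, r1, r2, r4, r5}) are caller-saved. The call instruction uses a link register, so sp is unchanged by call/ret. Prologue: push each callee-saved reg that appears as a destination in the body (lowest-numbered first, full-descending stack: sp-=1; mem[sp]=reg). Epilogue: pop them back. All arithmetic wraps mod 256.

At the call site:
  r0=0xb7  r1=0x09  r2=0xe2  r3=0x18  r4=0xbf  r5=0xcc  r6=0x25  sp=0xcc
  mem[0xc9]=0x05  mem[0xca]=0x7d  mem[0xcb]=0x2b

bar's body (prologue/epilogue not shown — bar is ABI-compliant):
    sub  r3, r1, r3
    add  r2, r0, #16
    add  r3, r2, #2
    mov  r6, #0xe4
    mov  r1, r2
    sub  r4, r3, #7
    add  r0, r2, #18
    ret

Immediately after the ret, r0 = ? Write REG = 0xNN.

prologue: push r3 -> mem[0xcb]=0x18, sp=0xcb
prologue: push r6 -> mem[0xca]=0x25, sp=0xca
body[0] sub  r3, r1, r3 -> r3=0xf1
body[1] add  r2, r0, #16 -> r2=0xc7
body[2] add  r3, r2, #2 -> r3=0xc9
body[3] mov  r6, #0xe4 -> r6=0xe4
body[4] mov  r1, r2 -> r1=0xc7
body[5] sub  r4, r3, #7 -> r4=0xc2
body[6] add  r0, r2, #18 -> r0=0xd9
epilogue: pop r6=0x25, sp=0xcb
epilogue: pop r3=0x18, sp=0xcc
r0 is caller-saved -> body value

REG = 0xd9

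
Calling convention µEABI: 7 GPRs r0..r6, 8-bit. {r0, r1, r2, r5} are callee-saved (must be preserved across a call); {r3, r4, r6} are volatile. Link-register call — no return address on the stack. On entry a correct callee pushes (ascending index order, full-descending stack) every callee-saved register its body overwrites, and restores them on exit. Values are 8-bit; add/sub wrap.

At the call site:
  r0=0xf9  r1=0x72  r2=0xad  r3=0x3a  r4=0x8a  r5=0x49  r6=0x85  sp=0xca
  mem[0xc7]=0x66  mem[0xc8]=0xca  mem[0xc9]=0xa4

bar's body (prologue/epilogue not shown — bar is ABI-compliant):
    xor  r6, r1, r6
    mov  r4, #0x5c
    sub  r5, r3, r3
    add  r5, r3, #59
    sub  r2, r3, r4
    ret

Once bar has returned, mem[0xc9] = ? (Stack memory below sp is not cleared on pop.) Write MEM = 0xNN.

prologue: push r2 -> mem[0xc9]=0xad, sp=0xc9
prologue: push r5 -> mem[0xc8]=0x49, sp=0xc8
body[0] xor  r6, r1, r6 -> r6=0xf7
body[1] mov  r4, #0x5c -> r4=0x5c
body[2] sub  r5, r3, r3 -> r5=0x00
body[3] add  r5, r3, #59 -> r5=0x75
body[4] sub  r2, r3, r4 -> r2=0xde
epilogue: pop r5=0x49, sp=0xc9
epilogue: pop r2=0xad, sp=0xca
prologue pushed ['r2', 'r5'] at ['0xc9', '0xc8']

MEM = 0xad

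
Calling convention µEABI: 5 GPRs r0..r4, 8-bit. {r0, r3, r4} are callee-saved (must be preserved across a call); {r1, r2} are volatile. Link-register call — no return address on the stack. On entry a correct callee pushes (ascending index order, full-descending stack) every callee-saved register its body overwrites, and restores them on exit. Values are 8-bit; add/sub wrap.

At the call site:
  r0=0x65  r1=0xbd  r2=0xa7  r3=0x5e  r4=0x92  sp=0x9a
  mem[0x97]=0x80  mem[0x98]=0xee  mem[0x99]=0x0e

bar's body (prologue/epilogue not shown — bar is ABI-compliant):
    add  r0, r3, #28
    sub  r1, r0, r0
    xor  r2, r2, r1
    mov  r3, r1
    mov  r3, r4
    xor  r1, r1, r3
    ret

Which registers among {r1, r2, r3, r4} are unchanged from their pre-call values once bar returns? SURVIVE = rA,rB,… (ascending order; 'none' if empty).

SURVIVE = r2,r3,r4

prologue: push r0 → mem[0x99]=0x65, sp=0x99
prologue: push r3 → mem[0x98]=0x5e, sp=0x98
body[0] add  r0, r3, #28 → r0=0x7a
body[1] sub  r1, r0, r0 → r1=0x00
body[2] xor  r2, r2, r1 → r2=0xa7
body[3] mov  r3, r1 → r3=0x00
body[4] mov  r3, r4 → r3=0x92
body[5] xor  r1, r1, r3 → r1=0x92
epilogue: pop r3=0x5e, sp=0x99
epilogue: pop r0=0x65, sp=0x9a
r1: caller-saved, written=True
r2: caller-saved, written=True
r3: callee-saved, written=True
r4: callee-saved, written=False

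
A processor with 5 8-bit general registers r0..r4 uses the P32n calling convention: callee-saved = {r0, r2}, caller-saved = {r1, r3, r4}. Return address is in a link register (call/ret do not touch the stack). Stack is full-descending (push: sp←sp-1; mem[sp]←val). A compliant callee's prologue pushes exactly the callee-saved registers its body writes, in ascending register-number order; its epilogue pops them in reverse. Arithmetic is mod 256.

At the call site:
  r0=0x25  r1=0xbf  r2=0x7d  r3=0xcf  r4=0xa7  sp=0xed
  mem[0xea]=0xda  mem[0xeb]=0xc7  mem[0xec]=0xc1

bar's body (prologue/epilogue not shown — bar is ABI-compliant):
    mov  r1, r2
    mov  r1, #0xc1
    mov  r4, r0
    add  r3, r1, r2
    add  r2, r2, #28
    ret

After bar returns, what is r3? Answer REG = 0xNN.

REG = 0x3e

prologue: push r2 -> mem[0xec]=0x7d, sp=0xec
body[0] mov  r1, r2 -> r1=0x7d
body[1] mov  r1, #0xc1 -> r1=0xc1
body[2] mov  r4, r0 -> r4=0x25
body[3] add  r3, r1, r2 -> r3=0x3e
body[4] add  r2, r2, #28 -> r2=0x99
epilogue: pop r2=0x7d, sp=0xed
r3 is caller-saved -> body value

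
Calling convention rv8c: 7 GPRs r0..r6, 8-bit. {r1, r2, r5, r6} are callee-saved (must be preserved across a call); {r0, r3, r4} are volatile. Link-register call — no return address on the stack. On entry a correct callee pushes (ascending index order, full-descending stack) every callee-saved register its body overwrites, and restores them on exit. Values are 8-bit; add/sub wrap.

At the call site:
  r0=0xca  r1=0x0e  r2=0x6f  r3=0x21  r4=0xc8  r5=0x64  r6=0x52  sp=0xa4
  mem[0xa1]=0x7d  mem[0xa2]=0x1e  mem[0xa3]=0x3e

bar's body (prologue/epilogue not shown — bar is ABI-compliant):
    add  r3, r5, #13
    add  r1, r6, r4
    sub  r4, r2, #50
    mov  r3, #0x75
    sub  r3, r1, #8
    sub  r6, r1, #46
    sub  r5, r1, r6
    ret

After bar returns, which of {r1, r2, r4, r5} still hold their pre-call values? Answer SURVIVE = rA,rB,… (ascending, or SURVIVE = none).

SURVIVE = r1,r2,r5

prologue: push r1 -> mem[0xa3]=0x0e, sp=0xa3
prologue: push r5 -> mem[0xa2]=0x64, sp=0xa2
prologue: push r6 -> mem[0xa1]=0x52, sp=0xa1
body[0] add  r3, r5, #13 -> r3=0x71
body[1] add  r1, r6, r4 -> r1=0x1a
body[2] sub  r4, r2, #50 -> r4=0x3d
body[3] mov  r3, #0x75 -> r3=0x75
body[4] sub  r3, r1, #8 -> r3=0x12
body[5] sub  r6, r1, #46 -> r6=0xec
body[6] sub  r5, r1, r6 -> r5=0x2e
epilogue: pop r6=0x52, sp=0xa2
epilogue: pop r5=0x64, sp=0xa3
epilogue: pop r1=0x0e, sp=0xa4
r1: callee-saved, written=True
r2: callee-saved, written=False
r4: caller-saved, written=True
r5: callee-saved, written=True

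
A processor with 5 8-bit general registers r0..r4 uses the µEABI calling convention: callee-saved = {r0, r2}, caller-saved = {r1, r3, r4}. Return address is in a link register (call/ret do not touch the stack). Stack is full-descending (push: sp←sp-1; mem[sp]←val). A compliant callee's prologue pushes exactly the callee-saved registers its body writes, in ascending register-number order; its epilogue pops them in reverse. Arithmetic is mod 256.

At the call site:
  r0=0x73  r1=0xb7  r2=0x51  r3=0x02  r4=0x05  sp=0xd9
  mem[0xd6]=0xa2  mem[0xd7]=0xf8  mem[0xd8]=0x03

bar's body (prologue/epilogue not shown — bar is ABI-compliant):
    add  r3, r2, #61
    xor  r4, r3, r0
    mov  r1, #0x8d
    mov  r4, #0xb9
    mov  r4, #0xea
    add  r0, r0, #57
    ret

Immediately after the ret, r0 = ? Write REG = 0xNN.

REG = 0x73

prologue: push r0 → mem[0xd8]=0x73, sp=0xd8
body[0] add  r3, r2, #61 → r3=0x8e
body[1] xor  r4, r3, r0 → r4=0xfd
body[2] mov  r1, #0x8d → r1=0x8d
body[3] mov  r4, #0xb9 → r4=0xb9
body[4] mov  r4, #0xea → r4=0xea
body[5] add  r0, r0, #57 → r0=0xac
epilogue: pop r0=0x73, sp=0xd9
r0 is callee-saved → restored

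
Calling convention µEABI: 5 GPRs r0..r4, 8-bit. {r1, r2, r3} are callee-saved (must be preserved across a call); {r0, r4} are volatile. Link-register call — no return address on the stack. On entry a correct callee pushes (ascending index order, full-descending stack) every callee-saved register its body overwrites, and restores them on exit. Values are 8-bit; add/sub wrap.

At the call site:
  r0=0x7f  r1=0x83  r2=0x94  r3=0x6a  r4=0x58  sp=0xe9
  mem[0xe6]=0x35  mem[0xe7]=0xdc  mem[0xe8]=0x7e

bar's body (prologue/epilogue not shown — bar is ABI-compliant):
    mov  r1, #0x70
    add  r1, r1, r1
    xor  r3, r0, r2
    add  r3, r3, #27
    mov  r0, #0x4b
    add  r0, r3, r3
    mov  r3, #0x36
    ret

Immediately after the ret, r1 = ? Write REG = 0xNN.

REG = 0x83

prologue: push r1 → mem[0xe8]=0x83, sp=0xe8
prologue: push r3 → mem[0xe7]=0x6a, sp=0xe7
body[0] mov  r1, #0x70 → r1=0x70
body[1] add  r1, r1, r1 → r1=0xe0
body[2] xor  r3, r0, r2 → r3=0xeb
body[3] add  r3, r3, #27 → r3=0x06
body[4] mov  r0, #0x4b → r0=0x4b
body[5] add  r0, r3, r3 → r0=0x0c
body[6] mov  r3, #0x36 → r3=0x36
epilogue: pop r3=0x6a, sp=0xe8
epilogue: pop r1=0x83, sp=0xe9
r1 is callee-saved → restored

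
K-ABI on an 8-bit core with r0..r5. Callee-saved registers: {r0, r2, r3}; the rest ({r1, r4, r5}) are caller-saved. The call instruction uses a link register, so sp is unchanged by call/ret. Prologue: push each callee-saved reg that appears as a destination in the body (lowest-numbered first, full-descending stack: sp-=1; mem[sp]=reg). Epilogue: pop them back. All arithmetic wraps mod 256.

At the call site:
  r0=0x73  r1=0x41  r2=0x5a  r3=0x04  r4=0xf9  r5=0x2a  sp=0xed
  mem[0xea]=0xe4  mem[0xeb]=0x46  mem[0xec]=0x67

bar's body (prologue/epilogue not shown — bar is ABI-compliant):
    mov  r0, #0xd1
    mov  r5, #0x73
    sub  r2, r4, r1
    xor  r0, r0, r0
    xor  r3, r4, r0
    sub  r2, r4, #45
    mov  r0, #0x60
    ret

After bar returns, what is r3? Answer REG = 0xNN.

REG = 0x04

prologue: push r0 -> mem[0xec]=0x73, sp=0xec
prologue: push r2 -> mem[0xeb]=0x5a, sp=0xeb
prologue: push r3 -> mem[0xea]=0x04, sp=0xea
body[0] mov  r0, #0xd1 -> r0=0xd1
body[1] mov  r5, #0x73 -> r5=0x73
body[2] sub  r2, r4, r1 -> r2=0xb8
body[3] xor  r0, r0, r0 -> r0=0x00
body[4] xor  r3, r4, r0 -> r3=0xf9
body[5] sub  r2, r4, #45 -> r2=0xcc
body[6] mov  r0, #0x60 -> r0=0x60
epilogue: pop r3=0x04, sp=0xeb
epilogue: pop r2=0x5a, sp=0xec
epilogue: pop r0=0x73, sp=0xed
r3 is callee-saved -> restored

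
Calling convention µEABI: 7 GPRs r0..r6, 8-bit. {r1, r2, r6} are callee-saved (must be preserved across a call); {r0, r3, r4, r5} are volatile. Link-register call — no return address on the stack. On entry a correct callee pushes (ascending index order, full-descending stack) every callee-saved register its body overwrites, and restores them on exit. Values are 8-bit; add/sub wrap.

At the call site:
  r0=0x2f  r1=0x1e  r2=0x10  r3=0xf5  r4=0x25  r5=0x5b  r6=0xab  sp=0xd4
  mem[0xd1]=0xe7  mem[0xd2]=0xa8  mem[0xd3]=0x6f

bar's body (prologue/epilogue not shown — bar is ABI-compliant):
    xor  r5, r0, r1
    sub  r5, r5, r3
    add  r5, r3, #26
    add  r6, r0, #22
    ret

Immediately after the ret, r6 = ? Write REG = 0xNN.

prologue: push r6 → mem[0xd3]=0xab, sp=0xd3
body[0] xor  r5, r0, r1 → r5=0x31
body[1] sub  r5, r5, r3 → r5=0x3c
body[2] add  r5, r3, #26 → r5=0x0f
body[3] add  r6, r0, #22 → r6=0x45
epilogue: pop r6=0xab, sp=0xd4
r6 is callee-saved → restored

REG = 0xab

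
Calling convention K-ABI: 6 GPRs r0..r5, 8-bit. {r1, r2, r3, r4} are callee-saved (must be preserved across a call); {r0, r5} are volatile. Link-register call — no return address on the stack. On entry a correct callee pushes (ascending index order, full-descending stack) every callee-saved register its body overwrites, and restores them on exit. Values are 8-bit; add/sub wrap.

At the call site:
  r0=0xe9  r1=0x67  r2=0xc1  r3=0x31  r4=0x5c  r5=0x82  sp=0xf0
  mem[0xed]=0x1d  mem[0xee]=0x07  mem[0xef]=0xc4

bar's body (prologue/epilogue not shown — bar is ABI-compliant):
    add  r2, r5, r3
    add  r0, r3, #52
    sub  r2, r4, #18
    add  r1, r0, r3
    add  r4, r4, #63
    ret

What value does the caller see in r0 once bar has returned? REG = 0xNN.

prologue: push r1 -> mem[0xef]=0x67, sp=0xef
prologue: push r2 -> mem[0xee]=0xc1, sp=0xee
prologue: push r4 -> mem[0xed]=0x5c, sp=0xed
body[0] add  r2, r5, r3 -> r2=0xb3
body[1] add  r0, r3, #52 -> r0=0x65
body[2] sub  r2, r4, #18 -> r2=0x4a
body[3] add  r1, r0, r3 -> r1=0x96
body[4] add  r4, r4, #63 -> r4=0x9b
epilogue: pop r4=0x5c, sp=0xee
epilogue: pop r2=0xc1, sp=0xef
epilogue: pop r1=0x67, sp=0xf0
r0 is caller-saved -> body value

REG = 0x65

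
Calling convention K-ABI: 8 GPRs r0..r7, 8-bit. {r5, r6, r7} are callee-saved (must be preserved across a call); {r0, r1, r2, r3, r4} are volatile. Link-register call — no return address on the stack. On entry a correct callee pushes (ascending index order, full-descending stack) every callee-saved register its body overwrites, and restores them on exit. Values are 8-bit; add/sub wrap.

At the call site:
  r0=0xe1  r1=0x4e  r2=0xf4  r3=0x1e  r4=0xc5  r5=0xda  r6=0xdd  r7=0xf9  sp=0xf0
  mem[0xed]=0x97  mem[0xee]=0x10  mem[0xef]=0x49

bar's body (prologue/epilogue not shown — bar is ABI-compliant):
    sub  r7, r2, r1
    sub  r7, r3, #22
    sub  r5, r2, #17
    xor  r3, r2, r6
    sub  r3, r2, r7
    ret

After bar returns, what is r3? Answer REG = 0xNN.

REG = 0xec

prologue: push r5 → mem[0xef]=0xda, sp=0xef
prologue: push r7 → mem[0xee]=0xf9, sp=0xee
body[0] sub  r7, r2, r1 → r7=0xa6
body[1] sub  r7, r3, #22 → r7=0x08
body[2] sub  r5, r2, #17 → r5=0xe3
body[3] xor  r3, r2, r6 → r3=0x29
body[4] sub  r3, r2, r7 → r3=0xec
epilogue: pop r7=0xf9, sp=0xef
epilogue: pop r5=0xda, sp=0xf0
r3 is caller-saved → body value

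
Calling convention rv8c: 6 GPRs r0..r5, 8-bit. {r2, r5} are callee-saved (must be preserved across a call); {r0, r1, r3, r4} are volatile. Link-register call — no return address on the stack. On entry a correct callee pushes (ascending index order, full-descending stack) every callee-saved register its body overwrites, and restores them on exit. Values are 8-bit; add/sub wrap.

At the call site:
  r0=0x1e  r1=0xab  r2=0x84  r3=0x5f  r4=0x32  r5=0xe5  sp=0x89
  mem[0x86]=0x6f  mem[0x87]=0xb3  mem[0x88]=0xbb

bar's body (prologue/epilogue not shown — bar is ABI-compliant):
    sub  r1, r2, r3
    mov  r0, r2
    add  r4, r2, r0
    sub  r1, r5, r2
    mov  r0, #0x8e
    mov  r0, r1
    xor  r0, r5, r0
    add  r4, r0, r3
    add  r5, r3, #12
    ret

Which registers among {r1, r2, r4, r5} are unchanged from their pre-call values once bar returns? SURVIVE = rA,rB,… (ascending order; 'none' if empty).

SURVIVE = r2,r5

prologue: push r5 → mem[0x88]=0xe5, sp=0x88
body[0] sub  r1, r2, r3 → r1=0x25
body[1] mov  r0, r2 → r0=0x84
body[2] add  r4, r2, r0 → r4=0x08
body[3] sub  r1, r5, r2 → r1=0x61
body[4] mov  r0, #0x8e → r0=0x8e
body[5] mov  r0, r1 → r0=0x61
body[6] xor  r0, r5, r0 → r0=0x84
body[7] add  r4, r0, r3 → r4=0xe3
body[8] add  r5, r3, #12 → r5=0x6b
epilogue: pop r5=0xe5, sp=0x89
r1: caller-saved, written=True
r2: callee-saved, written=False
r4: caller-saved, written=True
r5: callee-saved, written=True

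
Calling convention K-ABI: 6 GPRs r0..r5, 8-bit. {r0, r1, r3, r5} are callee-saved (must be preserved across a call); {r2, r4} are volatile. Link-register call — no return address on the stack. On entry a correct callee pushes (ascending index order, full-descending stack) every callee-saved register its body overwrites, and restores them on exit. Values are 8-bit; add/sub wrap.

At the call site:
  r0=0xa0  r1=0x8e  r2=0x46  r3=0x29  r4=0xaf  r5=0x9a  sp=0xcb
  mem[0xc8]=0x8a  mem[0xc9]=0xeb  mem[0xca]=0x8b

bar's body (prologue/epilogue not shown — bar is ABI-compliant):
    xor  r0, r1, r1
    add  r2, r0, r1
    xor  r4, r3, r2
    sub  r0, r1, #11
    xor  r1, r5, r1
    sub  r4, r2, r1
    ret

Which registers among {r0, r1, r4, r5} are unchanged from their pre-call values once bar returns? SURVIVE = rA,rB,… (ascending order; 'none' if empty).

SURVIVE = r0,r1,r5

prologue: push r0 → mem[0xca]=0xa0, sp=0xca
prologue: push r1 → mem[0xc9]=0x8e, sp=0xc9
body[0] xor  r0, r1, r1 → r0=0x00
body[1] add  r2, r0, r1 → r2=0x8e
body[2] xor  r4, r3, r2 → r4=0xa7
body[3] sub  r0, r1, #11 → r0=0x83
body[4] xor  r1, r5, r1 → r1=0x14
body[5] sub  r4, r2, r1 → r4=0x7a
epilogue: pop r1=0x8e, sp=0xca
epilogue: pop r0=0xa0, sp=0xcb
r0: callee-saved, written=True
r1: callee-saved, written=True
r4: caller-saved, written=True
r5: callee-saved, written=False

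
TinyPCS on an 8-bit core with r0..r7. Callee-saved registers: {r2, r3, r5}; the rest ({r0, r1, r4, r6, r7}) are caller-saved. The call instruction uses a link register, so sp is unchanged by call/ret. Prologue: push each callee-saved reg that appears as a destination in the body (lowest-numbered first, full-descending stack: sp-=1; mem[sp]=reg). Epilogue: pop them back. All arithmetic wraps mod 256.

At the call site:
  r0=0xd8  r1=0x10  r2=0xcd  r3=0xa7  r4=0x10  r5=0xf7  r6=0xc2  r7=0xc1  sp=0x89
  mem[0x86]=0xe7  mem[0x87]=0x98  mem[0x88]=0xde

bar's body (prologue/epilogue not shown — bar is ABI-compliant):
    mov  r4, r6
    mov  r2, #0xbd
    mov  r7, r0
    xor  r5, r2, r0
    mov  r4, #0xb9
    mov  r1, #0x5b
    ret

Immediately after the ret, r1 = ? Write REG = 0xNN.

prologue: push r2 → mem[0x88]=0xcd, sp=0x88
prologue: push r5 → mem[0x87]=0xf7, sp=0x87
body[0] mov  r4, r6 → r4=0xc2
body[1] mov  r2, #0xbd → r2=0xbd
body[2] mov  r7, r0 → r7=0xd8
body[3] xor  r5, r2, r0 → r5=0x65
body[4] mov  r4, #0xb9 → r4=0xb9
body[5] mov  r1, #0x5b → r1=0x5b
epilogue: pop r5=0xf7, sp=0x88
epilogue: pop r2=0xcd, sp=0x89
r1 is caller-saved → body value

REG = 0x5b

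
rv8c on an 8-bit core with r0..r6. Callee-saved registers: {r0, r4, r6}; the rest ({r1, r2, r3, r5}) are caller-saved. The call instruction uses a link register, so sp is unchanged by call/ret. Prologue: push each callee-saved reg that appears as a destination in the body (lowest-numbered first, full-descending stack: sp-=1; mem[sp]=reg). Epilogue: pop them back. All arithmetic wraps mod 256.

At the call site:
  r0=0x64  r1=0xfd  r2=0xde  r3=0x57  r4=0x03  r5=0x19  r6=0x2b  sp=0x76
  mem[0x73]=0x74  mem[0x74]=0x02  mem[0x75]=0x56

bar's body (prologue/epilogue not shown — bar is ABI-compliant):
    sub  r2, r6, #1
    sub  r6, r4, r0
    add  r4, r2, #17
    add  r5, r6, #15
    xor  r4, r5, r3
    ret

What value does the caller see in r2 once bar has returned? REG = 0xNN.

prologue: push r4 → mem[0x75]=0x03, sp=0x75
prologue: push r6 → mem[0x74]=0x2b, sp=0x74
body[0] sub  r2, r6, #1 → r2=0x2a
body[1] sub  r6, r4, r0 → r6=0x9f
body[2] add  r4, r2, #17 → r4=0x3b
body[3] add  r5, r6, #15 → r5=0xae
body[4] xor  r4, r5, r3 → r4=0xf9
epilogue: pop r6=0x2b, sp=0x75
epilogue: pop r4=0x03, sp=0x76
r2 is caller-saved → body value

REG = 0x2a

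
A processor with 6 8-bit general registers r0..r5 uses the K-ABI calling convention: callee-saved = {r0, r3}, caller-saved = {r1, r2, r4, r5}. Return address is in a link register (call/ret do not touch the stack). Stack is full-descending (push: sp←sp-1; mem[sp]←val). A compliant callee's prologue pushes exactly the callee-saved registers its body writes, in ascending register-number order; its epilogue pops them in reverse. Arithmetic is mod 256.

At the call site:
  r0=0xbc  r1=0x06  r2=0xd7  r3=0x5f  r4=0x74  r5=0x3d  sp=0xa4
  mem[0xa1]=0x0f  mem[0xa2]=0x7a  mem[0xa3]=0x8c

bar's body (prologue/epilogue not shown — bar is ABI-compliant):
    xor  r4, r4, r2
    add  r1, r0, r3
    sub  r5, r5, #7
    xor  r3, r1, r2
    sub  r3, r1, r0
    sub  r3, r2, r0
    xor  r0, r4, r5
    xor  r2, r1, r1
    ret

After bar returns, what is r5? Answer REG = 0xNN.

REG = 0x36

prologue: push r0 -> mem[0xa3]=0xbc, sp=0xa3
prologue: push r3 -> mem[0xa2]=0x5f, sp=0xa2
body[0] xor  r4, r4, r2 -> r4=0xa3
body[1] add  r1, r0, r3 -> r1=0x1b
body[2] sub  r5, r5, #7 -> r5=0x36
body[3] xor  r3, r1, r2 -> r3=0xcc
body[4] sub  r3, r1, r0 -> r3=0x5f
body[5] sub  r3, r2, r0 -> r3=0x1b
body[6] xor  r0, r4, r5 -> r0=0x95
body[7] xor  r2, r1, r1 -> r2=0x00
epilogue: pop r3=0x5f, sp=0xa3
epilogue: pop r0=0xbc, sp=0xa4
r5 is caller-saved -> body value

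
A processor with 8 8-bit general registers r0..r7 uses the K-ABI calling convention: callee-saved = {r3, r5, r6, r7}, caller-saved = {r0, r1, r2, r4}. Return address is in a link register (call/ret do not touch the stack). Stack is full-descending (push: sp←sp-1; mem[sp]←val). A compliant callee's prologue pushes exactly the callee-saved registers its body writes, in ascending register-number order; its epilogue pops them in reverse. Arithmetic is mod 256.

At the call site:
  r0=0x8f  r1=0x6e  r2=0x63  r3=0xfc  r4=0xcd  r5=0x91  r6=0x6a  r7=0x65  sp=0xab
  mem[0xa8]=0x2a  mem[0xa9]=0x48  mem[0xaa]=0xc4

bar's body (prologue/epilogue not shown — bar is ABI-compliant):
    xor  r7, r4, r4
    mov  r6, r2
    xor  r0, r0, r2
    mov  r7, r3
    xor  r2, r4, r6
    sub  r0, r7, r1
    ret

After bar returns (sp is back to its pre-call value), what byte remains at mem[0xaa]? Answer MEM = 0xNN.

MEM = 0x6a

prologue: push r6 -> mem[0xaa]=0x6a, sp=0xaa
prologue: push r7 -> mem[0xa9]=0x65, sp=0xa9
body[0] xor  r7, r4, r4 -> r7=0x00
body[1] mov  r6, r2 -> r6=0x63
body[2] xor  r0, r0, r2 -> r0=0xec
body[3] mov  r7, r3 -> r7=0xfc
body[4] xor  r2, r4, r6 -> r2=0xae
body[5] sub  r0, r7, r1 -> r0=0x8e
epilogue: pop r7=0x65, sp=0xaa
epilogue: pop r6=0x6a, sp=0xab
prologue pushed ['r6', 'r7'] at ['0xaa', '0xa9']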